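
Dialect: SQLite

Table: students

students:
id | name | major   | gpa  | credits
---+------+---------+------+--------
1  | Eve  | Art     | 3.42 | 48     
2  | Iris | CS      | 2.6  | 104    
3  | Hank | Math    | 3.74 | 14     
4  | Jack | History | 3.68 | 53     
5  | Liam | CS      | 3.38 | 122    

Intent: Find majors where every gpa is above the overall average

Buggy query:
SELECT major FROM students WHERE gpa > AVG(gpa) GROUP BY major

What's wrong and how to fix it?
Bug: AVG() is an aggregate; it can't sit directly in WHERE

Fix: Use a subquery for AVG and a HAVING MIN(...) filter so the condition holds for every row in the group

Corrected query:
SELECT major FROM students GROUP BY major HAVING MIN(gpa) > (SELECT AVG(gpa) FROM students)

Result:
major  
-------
Art    
History
Math   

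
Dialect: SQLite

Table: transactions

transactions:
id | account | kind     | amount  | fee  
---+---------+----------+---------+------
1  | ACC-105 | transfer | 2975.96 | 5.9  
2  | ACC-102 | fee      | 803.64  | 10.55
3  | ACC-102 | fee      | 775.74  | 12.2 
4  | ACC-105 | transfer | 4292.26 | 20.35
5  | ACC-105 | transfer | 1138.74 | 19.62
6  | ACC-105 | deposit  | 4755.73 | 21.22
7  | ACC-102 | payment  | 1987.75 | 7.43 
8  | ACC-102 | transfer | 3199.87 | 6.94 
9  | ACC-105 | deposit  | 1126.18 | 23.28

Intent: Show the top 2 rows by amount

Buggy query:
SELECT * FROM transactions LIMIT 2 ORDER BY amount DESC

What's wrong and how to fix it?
Bug: ORDER BY cannot follow LIMIT; LIMIT is the final clause

Fix: Swap the clauses: ORDER BY first, then LIMIT

Corrected query:
SELECT * FROM transactions ORDER BY amount DESC LIMIT 2

Result:
id | account | kind     | amount  | fee  
---+---------+----------+---------+------
6  | ACC-105 | deposit  | 4755.73 | 21.22
4  | ACC-105 | transfer | 4292.26 | 20.35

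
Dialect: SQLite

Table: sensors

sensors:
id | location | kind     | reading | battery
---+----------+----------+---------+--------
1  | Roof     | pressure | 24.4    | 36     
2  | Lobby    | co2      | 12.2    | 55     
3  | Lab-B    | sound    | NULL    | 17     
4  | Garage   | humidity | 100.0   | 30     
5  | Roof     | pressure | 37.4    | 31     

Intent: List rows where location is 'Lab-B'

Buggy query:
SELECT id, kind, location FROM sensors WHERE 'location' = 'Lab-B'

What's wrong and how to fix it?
Bug: 'location' in single quotes is a string literal, not the column; the comparison is literal-vs-literal and never true

Fix: Reference the column as location without single quotes

Corrected query:
SELECT id, kind, location FROM sensors WHERE location = 'Lab-B'

Result:
id | kind  | location
---+-------+---------
3  | sound | Lab-B   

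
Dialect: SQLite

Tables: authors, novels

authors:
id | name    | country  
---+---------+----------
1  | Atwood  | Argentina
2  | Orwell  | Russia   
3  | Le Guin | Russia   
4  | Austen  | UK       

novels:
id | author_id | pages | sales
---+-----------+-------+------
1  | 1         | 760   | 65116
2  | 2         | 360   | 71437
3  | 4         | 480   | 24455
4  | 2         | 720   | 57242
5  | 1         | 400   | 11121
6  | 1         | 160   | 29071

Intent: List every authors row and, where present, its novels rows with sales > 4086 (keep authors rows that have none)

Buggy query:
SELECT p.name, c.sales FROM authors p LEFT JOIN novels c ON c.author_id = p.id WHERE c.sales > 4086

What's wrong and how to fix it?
Bug: A WHERE condition on the right-hand table after LEFT JOIN drops unmatched parents

Fix: Put 'c.sales > 4086' in the JOIN's ON clause instead of WHERE

Corrected query:
SELECT p.name, c.sales FROM authors p LEFT JOIN novels c ON c.author_id = p.id AND c.sales > 4086

Result:
name    | sales
--------+------
Atwood  | 11121
Atwood  | 29071
Atwood  | 65116
Orwell  | 57242
Orwell  | 71437
Le Guin | NULL 
Austen  | 24455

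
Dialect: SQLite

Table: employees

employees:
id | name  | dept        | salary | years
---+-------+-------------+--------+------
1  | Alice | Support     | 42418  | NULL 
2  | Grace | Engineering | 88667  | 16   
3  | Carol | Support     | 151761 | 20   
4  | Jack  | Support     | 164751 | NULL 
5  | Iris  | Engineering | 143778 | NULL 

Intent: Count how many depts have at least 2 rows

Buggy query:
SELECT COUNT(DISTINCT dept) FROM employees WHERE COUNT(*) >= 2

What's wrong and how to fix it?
Bug: WHERE filters individual rows, not groups, so a group-level COUNT is invalid there

Fix: Group first with HAVING COUNT(*) >= 2, then COUNT the resulting groups

Corrected query:
SELECT COUNT(*) FROM (SELECT dept FROM employees GROUP BY dept HAVING COUNT(*) >= 2)

Result:
COUNT(*)
--------
2       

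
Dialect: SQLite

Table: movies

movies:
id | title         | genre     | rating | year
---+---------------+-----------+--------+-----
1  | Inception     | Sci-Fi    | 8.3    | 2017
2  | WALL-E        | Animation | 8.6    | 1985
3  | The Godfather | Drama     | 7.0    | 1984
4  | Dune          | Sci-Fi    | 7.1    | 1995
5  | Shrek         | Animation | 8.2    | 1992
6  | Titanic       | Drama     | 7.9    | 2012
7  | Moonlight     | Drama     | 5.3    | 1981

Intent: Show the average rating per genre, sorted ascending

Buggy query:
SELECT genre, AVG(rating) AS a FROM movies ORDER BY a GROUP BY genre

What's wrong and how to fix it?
Bug: ORDER BY appears before GROUP BY; SQL clause order requires GROUP BY first

Fix: Reorder: SELECT … FROM … GROUP BY … ORDER BY …

Corrected query:
SELECT genre, AVG(rating) AS a FROM movies GROUP BY genre ORDER BY a

Result:
genre     | a       
----------+---------
Drama     | 6.733333
Sci-Fi    | 7.7     
Animation | 8.4     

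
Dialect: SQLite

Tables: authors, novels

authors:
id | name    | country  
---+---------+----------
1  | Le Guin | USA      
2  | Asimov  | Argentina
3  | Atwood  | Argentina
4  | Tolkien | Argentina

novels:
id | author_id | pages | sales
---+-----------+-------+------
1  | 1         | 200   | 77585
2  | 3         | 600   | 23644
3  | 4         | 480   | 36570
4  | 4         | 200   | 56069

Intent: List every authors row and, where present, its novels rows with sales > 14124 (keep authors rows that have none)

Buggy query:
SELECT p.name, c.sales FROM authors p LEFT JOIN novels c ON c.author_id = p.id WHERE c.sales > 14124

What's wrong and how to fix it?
Bug: Filtering c.sales in WHERE discards the NULL rows produced by LEFT JOIN, turning it into an inner join

Fix: Move the right-table condition into the ON clause so unmatched parents are kept

Corrected query:
SELECT p.name, c.sales FROM authors p LEFT JOIN novels c ON c.author_id = p.id AND c.sales > 14124

Result:
name    | sales
--------+------
Le Guin | 77585
Asimov  | NULL 
Atwood  | 23644
Tolkien | 36570
Tolkien | 56069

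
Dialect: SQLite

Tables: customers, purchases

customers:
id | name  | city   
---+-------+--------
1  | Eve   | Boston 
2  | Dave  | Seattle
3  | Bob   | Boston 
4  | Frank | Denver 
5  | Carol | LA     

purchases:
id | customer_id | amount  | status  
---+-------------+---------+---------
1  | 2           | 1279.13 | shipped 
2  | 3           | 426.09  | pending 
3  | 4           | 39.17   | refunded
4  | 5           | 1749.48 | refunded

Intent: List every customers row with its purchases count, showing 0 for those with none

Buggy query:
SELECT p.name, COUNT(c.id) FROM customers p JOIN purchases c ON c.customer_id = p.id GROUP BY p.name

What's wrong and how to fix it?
Bug: INNER JOIN drops customers rows that have no matching purchases rows

Fix: Switch to LEFT JOIN to retain unmatched parent rows

Corrected query:
SELECT p.name, COUNT(c.id) FROM customers p LEFT JOIN purchases c ON c.customer_id = p.id GROUP BY p.name

Result:
name  | COUNT(c.id)
------+------------
Bob   | 1          
Carol | 1          
Dave  | 1          
Eve   | 0          
Frank | 1          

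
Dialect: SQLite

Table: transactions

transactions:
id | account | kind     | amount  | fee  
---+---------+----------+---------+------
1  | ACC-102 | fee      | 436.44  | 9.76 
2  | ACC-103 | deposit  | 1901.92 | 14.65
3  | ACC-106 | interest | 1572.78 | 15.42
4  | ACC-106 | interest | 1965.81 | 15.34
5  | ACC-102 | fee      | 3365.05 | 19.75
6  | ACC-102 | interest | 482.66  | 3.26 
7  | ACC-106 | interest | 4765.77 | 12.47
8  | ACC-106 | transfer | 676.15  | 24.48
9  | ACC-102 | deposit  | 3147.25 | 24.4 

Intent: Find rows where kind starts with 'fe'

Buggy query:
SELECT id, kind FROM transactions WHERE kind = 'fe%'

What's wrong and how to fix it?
Bug: '=' compares the literal string including the % character; pattern matching needs LIKE

Fix: Use LIKE for wildcard pattern matching

Corrected query:
SELECT id, kind FROM transactions WHERE kind LIKE 'fe%'

Result:
id | kind
---+-----
1  | fee 
5  | fee 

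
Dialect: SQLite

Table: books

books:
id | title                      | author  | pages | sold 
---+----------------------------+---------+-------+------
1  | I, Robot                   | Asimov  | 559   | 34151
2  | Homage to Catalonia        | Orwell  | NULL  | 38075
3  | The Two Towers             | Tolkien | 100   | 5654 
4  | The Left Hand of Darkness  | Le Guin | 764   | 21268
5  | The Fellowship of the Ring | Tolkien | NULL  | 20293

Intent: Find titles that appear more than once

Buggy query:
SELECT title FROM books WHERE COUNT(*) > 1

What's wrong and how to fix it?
Bug: COUNT(*) is an aggregate and cannot be used in WHERE

Fix: Group first, then use HAVING for the count condition

Corrected query:
SELECT title FROM books GROUP BY title HAVING COUNT(*) > 1

Result:
(no rows)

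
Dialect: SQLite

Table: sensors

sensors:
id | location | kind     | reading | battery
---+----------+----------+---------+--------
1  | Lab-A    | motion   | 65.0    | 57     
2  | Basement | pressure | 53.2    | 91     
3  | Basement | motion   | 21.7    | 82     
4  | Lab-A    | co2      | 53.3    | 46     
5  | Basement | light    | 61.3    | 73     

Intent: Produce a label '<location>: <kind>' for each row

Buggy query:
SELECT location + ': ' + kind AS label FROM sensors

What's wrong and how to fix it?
Bug: '+' is numeric addition; on text columns SQLite converts them to 0 instead of concatenating

Fix: Replace + with || to concatenate text

Corrected query:
SELECT location || ': ' || kind AS label FROM sensors

Result:
label             
------------------
Lab-A: motion     
Basement: pressure
Basement: motion  
Lab-A: co2        
Basement: light   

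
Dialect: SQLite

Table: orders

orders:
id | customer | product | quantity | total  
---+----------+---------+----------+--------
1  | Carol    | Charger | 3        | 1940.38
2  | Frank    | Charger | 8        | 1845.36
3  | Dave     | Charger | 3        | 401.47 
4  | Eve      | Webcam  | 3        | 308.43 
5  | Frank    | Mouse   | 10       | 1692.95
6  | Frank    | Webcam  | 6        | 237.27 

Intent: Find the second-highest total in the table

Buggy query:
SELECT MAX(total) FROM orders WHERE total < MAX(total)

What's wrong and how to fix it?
Bug: MAX(total) on the right of the comparison is an aggregate-in-WHERE error

Fix: Compute the overall MAX in a subquery, then take MAX of rows below it

Corrected query:
SELECT MAX(total) FROM orders WHERE total < (SELECT MAX(total) FROM orders)

Result:
MAX(total)
----------
1845.36   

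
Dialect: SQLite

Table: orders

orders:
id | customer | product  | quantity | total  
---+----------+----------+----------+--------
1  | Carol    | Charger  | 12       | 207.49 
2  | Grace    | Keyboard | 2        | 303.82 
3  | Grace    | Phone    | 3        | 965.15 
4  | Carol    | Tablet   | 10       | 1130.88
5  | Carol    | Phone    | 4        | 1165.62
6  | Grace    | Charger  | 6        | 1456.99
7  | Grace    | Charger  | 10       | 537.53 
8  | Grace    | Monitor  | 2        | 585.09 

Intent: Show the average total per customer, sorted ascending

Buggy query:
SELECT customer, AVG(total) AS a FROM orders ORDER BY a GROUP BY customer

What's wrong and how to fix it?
Bug: ORDER BY appears before GROUP BY; SQL clause order requires GROUP BY first

Fix: Reorder: SELECT … FROM … GROUP BY … ORDER BY …

Corrected query:
SELECT customer, AVG(total) AS a FROM orders GROUP BY customer ORDER BY a

Result:
customer | a         
---------+-----------
Grace    | 769.716   
Carol    | 834.663333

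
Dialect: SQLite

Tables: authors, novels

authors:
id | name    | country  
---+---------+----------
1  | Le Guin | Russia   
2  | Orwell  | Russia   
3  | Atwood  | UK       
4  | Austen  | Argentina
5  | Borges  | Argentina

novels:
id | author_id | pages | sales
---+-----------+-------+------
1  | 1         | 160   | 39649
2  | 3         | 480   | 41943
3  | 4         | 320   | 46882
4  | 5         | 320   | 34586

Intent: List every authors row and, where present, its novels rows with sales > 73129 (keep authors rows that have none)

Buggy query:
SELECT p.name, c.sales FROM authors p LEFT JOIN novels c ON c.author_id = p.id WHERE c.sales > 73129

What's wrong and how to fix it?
Bug: A WHERE condition on the right-hand table after LEFT JOIN drops unmatched parents

Fix: Move the right-table condition into the ON clause so unmatched parents are kept

Corrected query:
SELECT p.name, c.sales FROM authors p LEFT JOIN novels c ON c.author_id = p.id AND c.sales > 73129

Result:
name    | sales
--------+------
Le Guin | NULL 
Orwell  | NULL 
Atwood  | NULL 
Austen  | NULL 
Borges  | NULL 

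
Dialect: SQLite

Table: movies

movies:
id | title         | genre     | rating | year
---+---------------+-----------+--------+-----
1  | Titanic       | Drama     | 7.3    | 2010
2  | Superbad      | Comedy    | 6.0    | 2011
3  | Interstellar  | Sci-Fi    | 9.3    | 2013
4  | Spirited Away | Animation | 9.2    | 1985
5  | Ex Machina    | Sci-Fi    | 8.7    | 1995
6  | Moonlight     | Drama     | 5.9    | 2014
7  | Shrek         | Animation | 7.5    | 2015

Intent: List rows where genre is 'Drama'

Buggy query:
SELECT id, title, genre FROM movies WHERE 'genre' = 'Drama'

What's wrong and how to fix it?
Bug: 'genre' in single quotes is a string literal, not the column; the comparison is literal-vs-literal and never true

Fix: Remove the quotes around the column name (or use double quotes for an identifier)

Corrected query:
SELECT id, title, genre FROM movies WHERE genre = 'Drama'

Result:
id | title     | genre
---+-----------+------
1  | Titanic   | Drama
6  | Moonlight | Drama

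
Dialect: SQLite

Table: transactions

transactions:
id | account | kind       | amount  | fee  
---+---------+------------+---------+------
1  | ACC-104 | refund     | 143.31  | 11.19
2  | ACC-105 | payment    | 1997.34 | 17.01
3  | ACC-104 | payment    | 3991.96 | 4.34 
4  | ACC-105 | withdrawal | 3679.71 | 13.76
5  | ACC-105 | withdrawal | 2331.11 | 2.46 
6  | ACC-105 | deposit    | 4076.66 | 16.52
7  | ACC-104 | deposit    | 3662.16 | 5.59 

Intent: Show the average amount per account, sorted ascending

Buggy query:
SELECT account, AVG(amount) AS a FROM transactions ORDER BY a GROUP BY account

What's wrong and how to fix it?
Bug: GROUP BY must precede ORDER BY

Fix: Reorder: SELECT … FROM … GROUP BY … ORDER BY …

Corrected query:
SELECT account, AVG(amount) AS a FROM transactions GROUP BY account ORDER BY a

Result:
account | a          
--------+------------
ACC-104 | 2599.143333
ACC-105 | 3021.205   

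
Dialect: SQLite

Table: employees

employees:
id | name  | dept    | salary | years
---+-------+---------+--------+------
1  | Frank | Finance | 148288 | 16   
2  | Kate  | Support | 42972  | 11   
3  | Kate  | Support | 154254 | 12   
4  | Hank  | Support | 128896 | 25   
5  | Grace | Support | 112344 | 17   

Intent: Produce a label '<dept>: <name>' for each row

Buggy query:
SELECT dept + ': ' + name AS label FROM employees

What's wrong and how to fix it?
Bug: '+' is numeric addition; on text columns SQLite converts them to 0 instead of concatenating

Fix: Replace + with || to concatenate text

Corrected query:
SELECT dept || ': ' || name AS label FROM employees

Result:
label         
--------------
Finance: Frank
Support: Kate 
Support: Kate 
Support: Hank 
Support: Grace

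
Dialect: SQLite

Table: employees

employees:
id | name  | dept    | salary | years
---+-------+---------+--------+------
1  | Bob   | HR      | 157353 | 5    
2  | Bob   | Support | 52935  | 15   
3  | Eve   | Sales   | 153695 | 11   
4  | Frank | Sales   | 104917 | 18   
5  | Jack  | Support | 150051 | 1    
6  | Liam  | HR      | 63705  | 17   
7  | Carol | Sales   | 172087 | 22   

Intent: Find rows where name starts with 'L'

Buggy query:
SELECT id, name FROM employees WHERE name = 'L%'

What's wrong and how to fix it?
Bug: Wildcards only work with LIKE; '=' treats '%' as a literal character

Fix: Replace '=' with LIKE so 'L%' is treated as a pattern

Corrected query:
SELECT id, name FROM employees WHERE name LIKE 'L%'

Result:
id | name
---+-----
6  | Liam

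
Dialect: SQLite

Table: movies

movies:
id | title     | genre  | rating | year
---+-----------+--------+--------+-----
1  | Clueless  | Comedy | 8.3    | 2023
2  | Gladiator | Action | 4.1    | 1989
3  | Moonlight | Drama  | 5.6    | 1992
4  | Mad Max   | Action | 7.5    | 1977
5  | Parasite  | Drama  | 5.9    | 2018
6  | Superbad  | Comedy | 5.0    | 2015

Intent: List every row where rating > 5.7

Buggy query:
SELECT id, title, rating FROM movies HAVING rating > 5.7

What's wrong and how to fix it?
Bug: HAVING filters the output of aggregation, but this query has no GROUP BY and no aggregate functions, so SQLite rejects it (HAVING clause on a non-aggregate query); the condition here is per row

Fix: Use WHERE for row-level filtering

Corrected query:
SELECT id, title, rating FROM movies WHERE rating > 5.7

Result:
id | title    | rating
---+----------+-------
1  | Clueless | 8.3   
4  | Mad Max  | 7.5   
5  | Parasite | 5.9   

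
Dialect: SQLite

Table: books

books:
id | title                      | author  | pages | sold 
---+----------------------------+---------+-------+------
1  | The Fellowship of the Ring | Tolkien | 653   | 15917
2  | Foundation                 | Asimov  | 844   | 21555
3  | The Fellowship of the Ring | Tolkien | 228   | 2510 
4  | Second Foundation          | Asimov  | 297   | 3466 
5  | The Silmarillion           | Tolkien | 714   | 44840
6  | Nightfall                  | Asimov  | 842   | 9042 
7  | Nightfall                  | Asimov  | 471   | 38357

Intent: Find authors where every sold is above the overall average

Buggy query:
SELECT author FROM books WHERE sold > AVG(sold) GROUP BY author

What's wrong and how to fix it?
Bug: WHERE evaluates per row before aggregation, so AVG() is unavailable

Fix: Compute the overall average in a scalar subquery and compare each group's MIN against it in HAVING

Corrected query:
SELECT author FROM books GROUP BY author HAVING MIN(sold) > (SELECT AVG(sold) FROM books)

Result:
(no rows)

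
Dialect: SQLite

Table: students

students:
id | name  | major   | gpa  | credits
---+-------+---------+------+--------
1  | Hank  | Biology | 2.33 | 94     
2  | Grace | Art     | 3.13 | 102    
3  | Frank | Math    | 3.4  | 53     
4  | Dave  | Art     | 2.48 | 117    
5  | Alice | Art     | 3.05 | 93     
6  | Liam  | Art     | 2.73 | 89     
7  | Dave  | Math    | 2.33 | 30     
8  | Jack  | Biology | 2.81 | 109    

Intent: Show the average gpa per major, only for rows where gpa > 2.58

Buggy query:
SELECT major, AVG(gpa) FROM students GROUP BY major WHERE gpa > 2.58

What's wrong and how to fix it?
Bug: WHERE cannot follow GROUP BY

Fix: Place WHERE between FROM and GROUP BY

Corrected query:
SELECT major, AVG(gpa) FROM students WHERE gpa > 2.58 GROUP BY major

Result:
major   | AVG(gpa)
--------+---------
Art     | 2.97    
Biology | 2.81    
Math    | 3.4     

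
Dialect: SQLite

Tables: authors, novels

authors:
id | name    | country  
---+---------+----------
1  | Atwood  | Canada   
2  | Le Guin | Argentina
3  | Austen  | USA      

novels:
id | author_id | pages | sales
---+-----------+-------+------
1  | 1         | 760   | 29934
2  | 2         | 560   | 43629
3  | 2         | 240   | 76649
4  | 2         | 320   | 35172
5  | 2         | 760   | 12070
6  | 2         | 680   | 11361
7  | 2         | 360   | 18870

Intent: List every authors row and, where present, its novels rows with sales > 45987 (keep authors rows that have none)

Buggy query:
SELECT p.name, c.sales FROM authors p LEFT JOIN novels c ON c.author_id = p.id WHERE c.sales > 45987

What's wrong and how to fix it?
Bug: A WHERE condition on the right-hand table after LEFT JOIN drops unmatched parents

Fix: Put 'c.sales > 45987' in the JOIN's ON clause instead of WHERE

Corrected query:
SELECT p.name, c.sales FROM authors p LEFT JOIN novels c ON c.author_id = p.id AND c.sales > 45987

Result:
name    | sales
--------+------
Atwood  | NULL 
Le Guin | 76649
Austen  | NULL 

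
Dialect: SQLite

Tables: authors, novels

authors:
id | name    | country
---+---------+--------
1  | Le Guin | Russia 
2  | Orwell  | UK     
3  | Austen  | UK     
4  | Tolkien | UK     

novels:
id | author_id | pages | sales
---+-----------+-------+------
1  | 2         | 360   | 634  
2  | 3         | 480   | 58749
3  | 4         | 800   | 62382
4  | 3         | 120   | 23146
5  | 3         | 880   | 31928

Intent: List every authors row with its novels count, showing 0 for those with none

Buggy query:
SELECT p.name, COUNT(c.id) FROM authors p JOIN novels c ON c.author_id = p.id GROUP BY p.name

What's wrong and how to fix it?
Bug: INNER JOIN drops authors rows that have no matching novels rows

Fix: Switch to LEFT JOIN to retain unmatched parent rows

Corrected query:
SELECT p.name, COUNT(c.id) FROM authors p LEFT JOIN novels c ON c.author_id = p.id GROUP BY p.name

Result:
name    | COUNT(c.id)
--------+------------
Austen  | 3          
Le Guin | 0          
Orwell  | 1          
Tolkien | 1          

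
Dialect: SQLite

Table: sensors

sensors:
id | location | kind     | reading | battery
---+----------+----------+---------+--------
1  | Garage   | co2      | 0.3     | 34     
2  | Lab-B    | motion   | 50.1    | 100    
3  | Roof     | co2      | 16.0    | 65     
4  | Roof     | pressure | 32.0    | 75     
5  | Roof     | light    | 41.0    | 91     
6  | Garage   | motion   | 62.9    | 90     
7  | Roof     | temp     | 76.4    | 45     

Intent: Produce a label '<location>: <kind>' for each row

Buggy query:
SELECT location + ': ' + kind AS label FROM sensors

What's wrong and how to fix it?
Bug: '+' is numeric addition; on text columns SQLite converts them to 0 instead of concatenating

Fix: Replace + with || to concatenate text

Corrected query:
SELECT location || ': ' || kind AS label FROM sensors

Result:
label         
--------------
Garage: co2   
Lab-B: motion 
Roof: co2     
Roof: pressure
Roof: light   
Garage: motion
Roof: temp    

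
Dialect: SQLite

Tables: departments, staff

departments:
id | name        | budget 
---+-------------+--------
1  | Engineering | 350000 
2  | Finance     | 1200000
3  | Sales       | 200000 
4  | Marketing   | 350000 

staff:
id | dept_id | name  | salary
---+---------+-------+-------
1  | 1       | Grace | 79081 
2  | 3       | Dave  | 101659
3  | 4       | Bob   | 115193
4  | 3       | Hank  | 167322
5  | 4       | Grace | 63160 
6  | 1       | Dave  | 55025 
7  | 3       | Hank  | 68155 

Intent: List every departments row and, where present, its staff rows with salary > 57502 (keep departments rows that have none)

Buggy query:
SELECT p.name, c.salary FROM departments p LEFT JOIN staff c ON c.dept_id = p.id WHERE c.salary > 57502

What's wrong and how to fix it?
Bug: Filtering c.salary in WHERE discards the NULL rows produced by LEFT JOIN, turning it into an inner join

Fix: Put 'c.salary > 57502' in the JOIN's ON clause instead of WHERE

Corrected query:
SELECT p.name, c.salary FROM departments p LEFT JOIN staff c ON c.dept_id = p.id AND c.salary > 57502

Result:
name        | salary
------------+-------
Engineering | 79081 
Finance     | NULL  
Sales       | 68155 
Sales       | 101659
Sales       | 167322
Marketing   | 63160 
Marketing   | 115193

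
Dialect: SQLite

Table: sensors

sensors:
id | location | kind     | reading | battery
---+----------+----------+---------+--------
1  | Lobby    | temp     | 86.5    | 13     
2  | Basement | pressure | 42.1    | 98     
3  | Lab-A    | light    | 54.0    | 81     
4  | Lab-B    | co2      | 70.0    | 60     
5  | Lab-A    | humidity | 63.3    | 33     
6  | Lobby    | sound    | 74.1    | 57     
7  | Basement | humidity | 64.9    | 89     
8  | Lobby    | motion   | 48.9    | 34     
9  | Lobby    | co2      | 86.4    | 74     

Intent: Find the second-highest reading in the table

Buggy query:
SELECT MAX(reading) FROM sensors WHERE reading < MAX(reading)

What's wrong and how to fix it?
Bug: MAX(reading) on the right of the comparison is an aggregate-in-WHERE error

Fix: Compute the overall MAX in a subquery, then take MAX of rows below it

Corrected query:
SELECT MAX(reading) FROM sensors WHERE reading < (SELECT MAX(reading) FROM sensors)

Result:
MAX(reading)
------------
86.4        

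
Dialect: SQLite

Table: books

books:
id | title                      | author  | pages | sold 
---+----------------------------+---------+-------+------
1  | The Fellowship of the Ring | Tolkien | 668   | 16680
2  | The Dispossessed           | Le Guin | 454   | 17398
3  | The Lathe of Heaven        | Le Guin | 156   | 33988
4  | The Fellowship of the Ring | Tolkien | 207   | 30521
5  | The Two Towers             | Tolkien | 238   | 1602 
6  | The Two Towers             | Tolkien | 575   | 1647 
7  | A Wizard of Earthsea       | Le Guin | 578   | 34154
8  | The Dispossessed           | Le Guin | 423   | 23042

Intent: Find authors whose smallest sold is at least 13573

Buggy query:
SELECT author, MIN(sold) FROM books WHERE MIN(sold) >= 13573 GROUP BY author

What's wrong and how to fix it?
Bug: Aggregates like MIN are computed per group after WHERE runs

Fix: Replace WHERE with HAVING after the GROUP BY

Corrected query:
SELECT author, MIN(sold) FROM books GROUP BY author HAVING MIN(sold) >= 13573

Result:
author  | MIN(sold)
--------+----------
Le Guin | 17398    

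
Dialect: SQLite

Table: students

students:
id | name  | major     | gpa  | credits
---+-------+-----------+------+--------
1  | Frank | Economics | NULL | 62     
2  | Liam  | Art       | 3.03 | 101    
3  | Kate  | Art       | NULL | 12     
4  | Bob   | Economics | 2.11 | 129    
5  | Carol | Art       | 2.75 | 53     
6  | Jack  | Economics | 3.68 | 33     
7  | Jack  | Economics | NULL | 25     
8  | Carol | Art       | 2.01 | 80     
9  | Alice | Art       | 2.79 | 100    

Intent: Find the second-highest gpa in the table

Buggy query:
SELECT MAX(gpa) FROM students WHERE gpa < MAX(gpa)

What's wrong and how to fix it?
Bug: The inner MAX is an aggregate inside WHERE, which is not allowed

Fix: Compute the overall MAX in a subquery, then take MAX of rows below it

Corrected query:
SELECT MAX(gpa) FROM students WHERE gpa < (SELECT MAX(gpa) FROM students)

Result:
MAX(gpa)
--------
3.03    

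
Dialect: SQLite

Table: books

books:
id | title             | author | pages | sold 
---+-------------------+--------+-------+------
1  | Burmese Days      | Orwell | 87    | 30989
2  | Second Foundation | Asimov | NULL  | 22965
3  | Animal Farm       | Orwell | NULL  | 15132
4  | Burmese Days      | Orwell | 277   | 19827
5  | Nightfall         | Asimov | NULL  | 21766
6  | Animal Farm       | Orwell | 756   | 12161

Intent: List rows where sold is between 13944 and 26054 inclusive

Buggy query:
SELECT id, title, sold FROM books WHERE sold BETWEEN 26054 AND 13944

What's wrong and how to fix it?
Bug: BETWEEN expects the lower bound first; with 26054 AND 13944 the range is empty

Fix: Write BETWEEN 13944 AND 26054

Corrected query:
SELECT id, title, sold FROM books WHERE sold BETWEEN 13944 AND 26054

Result:
id | title             | sold 
---+-------------------+------
2  | Second Foundation | 22965
3  | Animal Farm       | 15132
4  | Burmese Days      | 19827
5  | Nightfall         | 21766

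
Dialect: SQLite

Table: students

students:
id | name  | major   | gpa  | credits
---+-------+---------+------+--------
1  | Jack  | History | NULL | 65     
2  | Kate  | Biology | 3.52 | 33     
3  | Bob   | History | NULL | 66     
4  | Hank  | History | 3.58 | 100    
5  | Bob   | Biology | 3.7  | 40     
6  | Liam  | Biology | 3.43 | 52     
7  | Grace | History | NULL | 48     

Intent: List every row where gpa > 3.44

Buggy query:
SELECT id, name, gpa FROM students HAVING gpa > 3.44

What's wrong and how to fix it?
Bug: HAVING filters the output of aggregation, but this query has no GROUP BY and no aggregate functions, so SQLite rejects it (HAVING clause on a non-aggregate query); the condition here is per row

Fix: Use WHERE for row-level filtering

Corrected query:
SELECT id, name, gpa FROM students WHERE gpa > 3.44

Result:
id | name | gpa 
---+------+-----
2  | Kate | 3.52
4  | Hank | 3.58
5  | Bob  | 3.7 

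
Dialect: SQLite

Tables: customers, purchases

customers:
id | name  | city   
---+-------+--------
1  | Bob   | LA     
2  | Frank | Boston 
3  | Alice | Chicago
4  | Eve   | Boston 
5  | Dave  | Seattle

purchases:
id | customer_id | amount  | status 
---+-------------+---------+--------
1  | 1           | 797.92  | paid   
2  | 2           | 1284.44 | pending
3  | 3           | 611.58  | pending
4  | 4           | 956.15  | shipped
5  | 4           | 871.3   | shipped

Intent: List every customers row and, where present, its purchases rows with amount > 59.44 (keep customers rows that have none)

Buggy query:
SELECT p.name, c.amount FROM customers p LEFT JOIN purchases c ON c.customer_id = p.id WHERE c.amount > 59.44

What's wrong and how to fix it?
Bug: A WHERE condition on the right-hand table after LEFT JOIN drops unmatched parents

Fix: Put 'c.amount > 59.44' in the JOIN's ON clause instead of WHERE

Corrected query:
SELECT p.name, c.amount FROM customers p LEFT JOIN purchases c ON c.customer_id = p.id AND c.amount > 59.44

Result:
name  | amount 
------+--------
Bob   | 797.92 
Frank | 1284.44
Alice | 611.58 
Eve   | 871.3  
Eve   | 956.15 
Dave  | NULL   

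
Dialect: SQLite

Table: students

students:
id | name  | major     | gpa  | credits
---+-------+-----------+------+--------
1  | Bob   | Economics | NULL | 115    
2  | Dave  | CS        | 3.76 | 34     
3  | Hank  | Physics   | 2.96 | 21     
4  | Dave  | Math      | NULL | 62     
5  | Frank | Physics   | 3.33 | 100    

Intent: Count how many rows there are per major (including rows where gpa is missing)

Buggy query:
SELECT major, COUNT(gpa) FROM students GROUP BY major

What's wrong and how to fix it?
Bug: COUNT(column) counts non-NULL values only; rows with NULL gpa aren't counted

Fix: Use COUNT(*) to count all rows regardless of NULL

Corrected query:
SELECT major, COUNT(*) FROM students GROUP BY major

Result:
major     | COUNT(*)
----------+---------
CS        | 1       
Economics | 1       
Math      | 1       
Physics   | 2       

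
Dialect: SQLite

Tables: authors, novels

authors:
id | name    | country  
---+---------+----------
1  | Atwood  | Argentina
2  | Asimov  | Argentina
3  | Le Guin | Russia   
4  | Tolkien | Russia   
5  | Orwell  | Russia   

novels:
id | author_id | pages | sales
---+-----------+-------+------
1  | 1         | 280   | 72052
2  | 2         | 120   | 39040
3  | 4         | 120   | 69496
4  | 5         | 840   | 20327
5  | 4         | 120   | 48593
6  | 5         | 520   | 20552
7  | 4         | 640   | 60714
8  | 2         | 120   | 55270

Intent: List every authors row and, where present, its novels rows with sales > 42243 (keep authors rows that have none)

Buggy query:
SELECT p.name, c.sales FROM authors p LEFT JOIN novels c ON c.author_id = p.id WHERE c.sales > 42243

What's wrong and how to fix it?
Bug: A WHERE condition on the right-hand table after LEFT JOIN drops unmatched parents

Fix: Put 'c.sales > 42243' in the JOIN's ON clause instead of WHERE

Corrected query:
SELECT p.name, c.sales FROM authors p LEFT JOIN novels c ON c.author_id = p.id AND c.sales > 42243

Result:
name    | sales
--------+------
Atwood  | 72052
Asimov  | 55270
Le Guin | NULL 
Tolkien | 48593
Tolkien | 60714
Tolkien | 69496
Orwell  | NULL 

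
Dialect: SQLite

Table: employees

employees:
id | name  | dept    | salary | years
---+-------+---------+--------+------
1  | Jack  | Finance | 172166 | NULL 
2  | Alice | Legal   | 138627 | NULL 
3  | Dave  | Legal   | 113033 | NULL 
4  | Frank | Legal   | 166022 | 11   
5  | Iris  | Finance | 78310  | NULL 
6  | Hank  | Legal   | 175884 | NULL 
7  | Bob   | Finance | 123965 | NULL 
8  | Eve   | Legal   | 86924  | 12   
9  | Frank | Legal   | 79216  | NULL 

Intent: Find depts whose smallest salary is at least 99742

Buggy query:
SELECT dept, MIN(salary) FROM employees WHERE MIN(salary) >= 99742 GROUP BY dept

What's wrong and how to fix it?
Bug: MIN() in WHERE is a misuse of aggregate

Fix: Use HAVING for the per-group MIN condition

Corrected query:
SELECT dept, MIN(salary) FROM employees GROUP BY dept HAVING MIN(salary) >= 99742

Result:
(no rows)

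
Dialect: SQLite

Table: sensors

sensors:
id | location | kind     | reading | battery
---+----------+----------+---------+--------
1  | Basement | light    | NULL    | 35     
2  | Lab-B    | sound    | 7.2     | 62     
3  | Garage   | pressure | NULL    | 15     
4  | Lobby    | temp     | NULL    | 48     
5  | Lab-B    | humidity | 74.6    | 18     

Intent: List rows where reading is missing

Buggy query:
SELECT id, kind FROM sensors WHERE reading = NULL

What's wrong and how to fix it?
Bug: '= NULL' is always unknown in SQL three-valued logic, so no rows match

Fix: Replace '= NULL' with 'IS NULL'

Corrected query:
SELECT id, kind FROM sensors WHERE reading IS NULL

Result:
id | kind    
---+---------
1  | light   
3  | pressure
4  | temp    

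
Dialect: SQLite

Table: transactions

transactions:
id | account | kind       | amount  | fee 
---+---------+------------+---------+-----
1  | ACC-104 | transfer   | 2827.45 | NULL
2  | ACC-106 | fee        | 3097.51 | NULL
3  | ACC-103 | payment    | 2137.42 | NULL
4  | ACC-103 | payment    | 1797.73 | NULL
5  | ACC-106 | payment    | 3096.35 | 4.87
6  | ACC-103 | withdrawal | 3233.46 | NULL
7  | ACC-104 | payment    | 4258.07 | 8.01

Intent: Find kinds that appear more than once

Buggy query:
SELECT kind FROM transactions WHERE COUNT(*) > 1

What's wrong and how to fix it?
Bug: WHERE can't reference COUNT(*); aggregates are computed after WHERE

Fix: GROUP BY kind, then filter groups with HAVING COUNT(*) > 1

Corrected query:
SELECT kind FROM transactions GROUP BY kind HAVING COUNT(*) > 1

Result:
kind   
-------
payment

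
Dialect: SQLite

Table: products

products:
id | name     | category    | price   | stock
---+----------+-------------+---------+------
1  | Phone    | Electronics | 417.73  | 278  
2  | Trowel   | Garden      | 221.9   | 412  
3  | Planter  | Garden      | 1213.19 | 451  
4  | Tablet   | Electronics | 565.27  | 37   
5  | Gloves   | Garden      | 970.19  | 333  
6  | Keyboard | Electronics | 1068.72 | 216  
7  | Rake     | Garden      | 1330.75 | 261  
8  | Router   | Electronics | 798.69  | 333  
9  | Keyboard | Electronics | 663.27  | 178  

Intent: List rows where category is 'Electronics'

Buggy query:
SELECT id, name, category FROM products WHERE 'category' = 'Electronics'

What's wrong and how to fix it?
Bug: 'category' in single quotes is a string literal, not the column; the comparison is literal-vs-literal and never true

Fix: Reference the column as category without single quotes

Corrected query:
SELECT id, name, category FROM products WHERE category = 'Electronics'

Result:
id | name     | category   
---+----------+------------
1  | Phone    | Electronics
4  | Tablet   | Electronics
6  | Keyboard | Electronics
8  | Router   | Electronics
9  | Keyboard | Electronics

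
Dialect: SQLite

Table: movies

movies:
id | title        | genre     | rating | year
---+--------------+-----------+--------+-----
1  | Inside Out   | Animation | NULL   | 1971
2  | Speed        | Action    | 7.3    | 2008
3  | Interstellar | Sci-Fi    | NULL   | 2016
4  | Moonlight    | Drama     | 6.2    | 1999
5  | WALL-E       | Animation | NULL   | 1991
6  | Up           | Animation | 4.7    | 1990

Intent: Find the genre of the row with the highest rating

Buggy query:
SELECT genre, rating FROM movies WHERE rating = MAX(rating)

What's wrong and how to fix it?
Bug: MAX(rating) is an aggregate and cannot be used directly in WHERE

Fix: Use a subquery: WHERE rating = (SELECT MAX(rating) FROM movies)

Corrected query:
SELECT genre, rating FROM movies WHERE rating = (SELECT MAX(rating) FROM movies)

Result:
genre  | rating
-------+-------
Action | 7.3   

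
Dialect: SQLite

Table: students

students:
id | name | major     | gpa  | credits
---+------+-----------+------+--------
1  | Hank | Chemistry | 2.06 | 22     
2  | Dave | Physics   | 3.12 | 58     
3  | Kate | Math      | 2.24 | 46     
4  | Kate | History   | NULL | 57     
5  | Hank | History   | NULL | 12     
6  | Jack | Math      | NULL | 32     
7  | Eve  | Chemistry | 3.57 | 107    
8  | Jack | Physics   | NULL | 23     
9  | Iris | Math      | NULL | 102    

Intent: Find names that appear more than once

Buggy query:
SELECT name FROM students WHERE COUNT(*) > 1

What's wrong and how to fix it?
Bug: COUNT(*) is an aggregate and cannot be used in WHERE

Fix: GROUP BY name, then filter groups with HAVING COUNT(*) > 1

Corrected query:
SELECT name FROM students GROUP BY name HAVING COUNT(*) > 1

Result:
name
----
Hank
Jack
Kate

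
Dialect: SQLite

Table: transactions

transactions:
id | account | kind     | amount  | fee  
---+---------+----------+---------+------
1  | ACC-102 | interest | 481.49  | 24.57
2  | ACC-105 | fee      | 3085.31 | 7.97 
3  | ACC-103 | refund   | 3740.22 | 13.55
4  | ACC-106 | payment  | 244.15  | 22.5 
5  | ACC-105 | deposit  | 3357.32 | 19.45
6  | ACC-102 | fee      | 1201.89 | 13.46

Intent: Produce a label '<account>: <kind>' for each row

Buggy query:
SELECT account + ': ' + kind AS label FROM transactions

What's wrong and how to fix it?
Bug: SQLite uses || for string concatenation; + coerces text to numbers (yielding 0)

Fix: Use the || operator for string concatenation

Corrected query:
SELECT account || ': ' || kind AS label FROM transactions

Result:
label            
-----------------
ACC-102: interest
ACC-105: fee     
ACC-103: refund  
ACC-106: payment 
ACC-105: deposit 
ACC-102: fee     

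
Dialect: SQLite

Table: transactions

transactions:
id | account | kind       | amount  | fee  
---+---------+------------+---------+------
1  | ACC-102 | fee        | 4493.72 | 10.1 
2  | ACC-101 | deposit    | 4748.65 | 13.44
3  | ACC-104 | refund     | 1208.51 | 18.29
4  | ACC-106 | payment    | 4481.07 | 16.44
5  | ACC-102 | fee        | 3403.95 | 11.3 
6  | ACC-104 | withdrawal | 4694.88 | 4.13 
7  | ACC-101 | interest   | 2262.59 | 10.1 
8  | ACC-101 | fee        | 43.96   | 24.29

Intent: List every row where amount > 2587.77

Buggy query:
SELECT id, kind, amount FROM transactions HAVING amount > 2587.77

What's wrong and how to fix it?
Bug: This is a non-aggregate query (no GROUP BY, no aggregates), so in SQLite the HAVING clause is invalid here; a row-level condition belongs in WHERE

Fix: Replace HAVING with WHERE since the condition applies to individual rows

Corrected query:
SELECT id, kind, amount FROM transactions WHERE amount > 2587.77

Result:
id | kind       | amount 
---+------------+--------
1  | fee        | 4493.72
2  | deposit    | 4748.65
4  | payment    | 4481.07
5  | fee        | 3403.95
6  | withdrawal | 4694.88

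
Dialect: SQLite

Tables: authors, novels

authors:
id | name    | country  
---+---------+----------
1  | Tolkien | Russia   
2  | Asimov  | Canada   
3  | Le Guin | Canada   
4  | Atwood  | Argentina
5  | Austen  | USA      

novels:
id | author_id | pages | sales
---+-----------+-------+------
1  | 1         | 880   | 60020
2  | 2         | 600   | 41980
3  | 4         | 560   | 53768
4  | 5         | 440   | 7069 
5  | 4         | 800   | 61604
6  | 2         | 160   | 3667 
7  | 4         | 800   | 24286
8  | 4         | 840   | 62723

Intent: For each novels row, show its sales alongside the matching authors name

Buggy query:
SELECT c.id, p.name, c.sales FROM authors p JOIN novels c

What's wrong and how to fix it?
Bug: JOIN with no ON clause produces a cartesian product; every novels row pairs with every authors row

Fix: Add ON c.author_id = p.id to the JOIN

Corrected query:
SELECT c.id, p.name, c.sales FROM authors p JOIN novels c ON c.author_id = p.id

Result:
id | name    | sales
---+---------+------
1  | Tolkien | 60020
2  | Asimov  | 41980
3  | Atwood  | 53768
4  | Austen  | 7069 
5  | Atwood  | 61604
6  | Asimov  | 3667 
7  | Atwood  | 24286
8  | Atwood  | 62723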